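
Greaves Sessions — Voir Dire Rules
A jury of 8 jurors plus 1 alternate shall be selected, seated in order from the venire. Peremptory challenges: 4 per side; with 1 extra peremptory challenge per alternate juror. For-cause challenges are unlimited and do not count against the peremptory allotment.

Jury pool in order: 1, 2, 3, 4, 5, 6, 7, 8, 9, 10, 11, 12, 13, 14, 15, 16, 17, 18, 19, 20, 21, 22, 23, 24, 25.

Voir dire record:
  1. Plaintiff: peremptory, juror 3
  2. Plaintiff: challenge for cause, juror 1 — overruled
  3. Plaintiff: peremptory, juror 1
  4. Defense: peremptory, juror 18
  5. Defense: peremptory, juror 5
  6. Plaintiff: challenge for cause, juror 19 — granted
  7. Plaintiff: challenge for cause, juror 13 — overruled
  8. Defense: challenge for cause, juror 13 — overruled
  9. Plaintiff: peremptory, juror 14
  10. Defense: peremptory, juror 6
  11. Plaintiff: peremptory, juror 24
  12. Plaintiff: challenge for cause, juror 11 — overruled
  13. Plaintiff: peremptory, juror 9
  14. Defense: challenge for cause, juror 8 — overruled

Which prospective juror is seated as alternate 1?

15

Removed: #1, #3, #5, #6, #9, #14, #18, #19, #24. (#8, #11, #13 stay — for-cause denied.)
Seating in order: seats 1–8 → #2, #4, #7, #8, #10, #11, #12, #13; alternates → #15.
So alternate 1 is #15.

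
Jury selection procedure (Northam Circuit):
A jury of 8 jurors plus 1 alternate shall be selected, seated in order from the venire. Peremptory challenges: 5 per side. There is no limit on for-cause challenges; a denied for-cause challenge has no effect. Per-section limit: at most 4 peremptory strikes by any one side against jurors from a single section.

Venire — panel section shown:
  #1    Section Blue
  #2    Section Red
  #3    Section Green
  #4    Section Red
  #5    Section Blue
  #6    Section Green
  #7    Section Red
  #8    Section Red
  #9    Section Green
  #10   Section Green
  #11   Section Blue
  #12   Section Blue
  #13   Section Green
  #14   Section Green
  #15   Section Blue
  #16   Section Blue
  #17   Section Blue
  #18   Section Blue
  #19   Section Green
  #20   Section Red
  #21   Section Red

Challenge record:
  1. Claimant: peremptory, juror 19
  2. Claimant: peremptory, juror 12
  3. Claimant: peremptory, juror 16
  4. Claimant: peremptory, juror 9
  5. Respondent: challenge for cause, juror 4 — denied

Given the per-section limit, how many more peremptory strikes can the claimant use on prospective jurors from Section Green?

1

Claimant peremptories so far: #19, #12, #16, #9 — 4 of 5 used, 1 left overall.
Against Section Green: #19, #9 — 2 used; per-section cap 4 leaves 2.
Binding limit: min(1, 2) = 1.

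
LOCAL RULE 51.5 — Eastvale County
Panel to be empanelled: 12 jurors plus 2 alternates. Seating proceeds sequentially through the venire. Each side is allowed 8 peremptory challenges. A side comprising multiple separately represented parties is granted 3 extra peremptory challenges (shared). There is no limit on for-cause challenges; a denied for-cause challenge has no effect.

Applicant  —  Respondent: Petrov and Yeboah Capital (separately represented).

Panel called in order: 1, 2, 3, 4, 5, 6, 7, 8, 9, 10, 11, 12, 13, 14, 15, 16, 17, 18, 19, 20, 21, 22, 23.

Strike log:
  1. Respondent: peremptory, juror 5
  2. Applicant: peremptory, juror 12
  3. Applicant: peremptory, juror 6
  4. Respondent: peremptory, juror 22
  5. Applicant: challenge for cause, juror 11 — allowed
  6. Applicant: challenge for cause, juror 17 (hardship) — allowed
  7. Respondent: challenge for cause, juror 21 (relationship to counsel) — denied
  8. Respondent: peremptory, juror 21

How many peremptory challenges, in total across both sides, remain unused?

14

Applicant allotment: 8. Respondent allotment: 8 base + 3 multi-party = 11.
Applicant peremptories used: #12, #6 — 2 (for-cause on #11, #17 don't count).
Respondent peremptories used: #5, #22, #21 — 3 (the for-cause on #21 doesn't count).
Remaining: (8 − 2) + (11 − 3) = 14.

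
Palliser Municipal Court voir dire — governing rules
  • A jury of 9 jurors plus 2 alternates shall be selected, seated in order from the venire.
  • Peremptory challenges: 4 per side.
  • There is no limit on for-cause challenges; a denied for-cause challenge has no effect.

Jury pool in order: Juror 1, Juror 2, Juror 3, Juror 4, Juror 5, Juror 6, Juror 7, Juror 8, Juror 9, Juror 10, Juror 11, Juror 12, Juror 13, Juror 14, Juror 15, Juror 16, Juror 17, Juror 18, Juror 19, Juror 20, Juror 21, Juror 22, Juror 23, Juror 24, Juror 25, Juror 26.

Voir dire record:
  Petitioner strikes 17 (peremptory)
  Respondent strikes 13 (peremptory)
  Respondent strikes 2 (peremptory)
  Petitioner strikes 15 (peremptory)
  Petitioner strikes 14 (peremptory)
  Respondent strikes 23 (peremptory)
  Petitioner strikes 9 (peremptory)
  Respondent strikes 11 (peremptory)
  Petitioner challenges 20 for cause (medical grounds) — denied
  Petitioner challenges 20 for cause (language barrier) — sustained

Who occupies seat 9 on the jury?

Removed: #2, #9, #11, #13, #14, #15, #17, #20, #23.
Seating in order: seats 1–9 → #1, #3, #4, #5, #6, #7, #8, #10, #12; alternates → #16, #18.
So seat 9 is #12.

12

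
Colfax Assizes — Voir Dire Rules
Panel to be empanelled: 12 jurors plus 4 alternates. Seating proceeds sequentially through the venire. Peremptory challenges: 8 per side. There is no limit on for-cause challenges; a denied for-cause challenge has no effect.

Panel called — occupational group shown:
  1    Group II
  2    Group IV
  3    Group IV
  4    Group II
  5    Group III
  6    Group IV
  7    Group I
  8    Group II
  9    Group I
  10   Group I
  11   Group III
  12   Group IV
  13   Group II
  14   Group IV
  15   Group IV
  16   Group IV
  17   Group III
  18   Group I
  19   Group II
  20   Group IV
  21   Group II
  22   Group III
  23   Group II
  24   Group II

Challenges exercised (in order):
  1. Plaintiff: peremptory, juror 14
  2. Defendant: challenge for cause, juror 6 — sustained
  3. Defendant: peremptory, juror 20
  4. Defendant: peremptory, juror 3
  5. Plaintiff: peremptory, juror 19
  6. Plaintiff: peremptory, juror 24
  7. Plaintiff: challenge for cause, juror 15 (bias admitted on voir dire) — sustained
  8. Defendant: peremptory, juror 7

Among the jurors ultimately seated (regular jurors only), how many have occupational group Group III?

3

Removed: #3, #6, #7, #14, #15, #19, #20, #24.
Seated jurors 1–12: #1, #2, #4, #5, #8, #9, #10, #11, #12, #13, #16, #17 (alternates #18, #21, #22, #23 not counted).
Of those, in Group III: #5, #11, #17 → 3.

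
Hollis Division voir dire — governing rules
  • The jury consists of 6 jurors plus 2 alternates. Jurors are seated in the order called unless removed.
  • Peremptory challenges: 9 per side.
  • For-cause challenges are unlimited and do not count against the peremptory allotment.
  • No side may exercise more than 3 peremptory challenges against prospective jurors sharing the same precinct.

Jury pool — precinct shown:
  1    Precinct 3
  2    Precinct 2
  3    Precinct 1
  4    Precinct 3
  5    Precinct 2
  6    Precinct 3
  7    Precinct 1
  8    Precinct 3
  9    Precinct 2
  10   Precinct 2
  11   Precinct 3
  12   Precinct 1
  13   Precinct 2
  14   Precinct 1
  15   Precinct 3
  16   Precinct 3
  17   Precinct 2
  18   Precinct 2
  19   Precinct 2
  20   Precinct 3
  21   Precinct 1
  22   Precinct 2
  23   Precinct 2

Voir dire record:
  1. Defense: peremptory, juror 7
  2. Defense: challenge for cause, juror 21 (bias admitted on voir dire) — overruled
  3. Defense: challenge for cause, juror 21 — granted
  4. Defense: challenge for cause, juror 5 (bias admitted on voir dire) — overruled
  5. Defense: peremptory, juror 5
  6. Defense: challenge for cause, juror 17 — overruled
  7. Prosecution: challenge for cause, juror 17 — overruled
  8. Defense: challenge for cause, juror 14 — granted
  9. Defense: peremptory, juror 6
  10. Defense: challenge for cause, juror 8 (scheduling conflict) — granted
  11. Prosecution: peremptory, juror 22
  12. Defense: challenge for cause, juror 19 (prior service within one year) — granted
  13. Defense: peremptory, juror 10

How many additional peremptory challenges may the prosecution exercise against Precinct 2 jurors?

2

Prosecution peremptories so far: #22 — 1 of 9 used, 8 left overall.
Against Precinct 2: #22 — 1 used; per-precinct cap 3 leaves 2.
Binding limit: min(8, 2) = 2.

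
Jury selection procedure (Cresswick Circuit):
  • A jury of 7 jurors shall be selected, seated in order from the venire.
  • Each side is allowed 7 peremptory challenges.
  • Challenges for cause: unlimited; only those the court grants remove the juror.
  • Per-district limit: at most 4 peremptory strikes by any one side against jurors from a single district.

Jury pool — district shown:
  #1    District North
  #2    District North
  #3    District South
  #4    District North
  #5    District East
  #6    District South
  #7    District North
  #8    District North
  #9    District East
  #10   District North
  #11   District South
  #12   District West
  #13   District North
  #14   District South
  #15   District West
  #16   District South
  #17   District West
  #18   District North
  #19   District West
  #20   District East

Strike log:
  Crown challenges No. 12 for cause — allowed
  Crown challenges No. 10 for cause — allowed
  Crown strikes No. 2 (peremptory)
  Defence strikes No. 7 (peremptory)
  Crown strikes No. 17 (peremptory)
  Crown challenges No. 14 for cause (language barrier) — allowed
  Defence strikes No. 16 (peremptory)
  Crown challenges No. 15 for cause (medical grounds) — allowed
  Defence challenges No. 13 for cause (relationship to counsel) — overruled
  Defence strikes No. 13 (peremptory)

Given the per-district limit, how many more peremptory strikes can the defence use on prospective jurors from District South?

3

Defence peremptories so far: #7, #16, #13 — 3 of 7 used, 4 left overall.
Against District South: #16 — 1 used; per-district cap 4 leaves 3.
Binding limit: min(4, 3) = 3.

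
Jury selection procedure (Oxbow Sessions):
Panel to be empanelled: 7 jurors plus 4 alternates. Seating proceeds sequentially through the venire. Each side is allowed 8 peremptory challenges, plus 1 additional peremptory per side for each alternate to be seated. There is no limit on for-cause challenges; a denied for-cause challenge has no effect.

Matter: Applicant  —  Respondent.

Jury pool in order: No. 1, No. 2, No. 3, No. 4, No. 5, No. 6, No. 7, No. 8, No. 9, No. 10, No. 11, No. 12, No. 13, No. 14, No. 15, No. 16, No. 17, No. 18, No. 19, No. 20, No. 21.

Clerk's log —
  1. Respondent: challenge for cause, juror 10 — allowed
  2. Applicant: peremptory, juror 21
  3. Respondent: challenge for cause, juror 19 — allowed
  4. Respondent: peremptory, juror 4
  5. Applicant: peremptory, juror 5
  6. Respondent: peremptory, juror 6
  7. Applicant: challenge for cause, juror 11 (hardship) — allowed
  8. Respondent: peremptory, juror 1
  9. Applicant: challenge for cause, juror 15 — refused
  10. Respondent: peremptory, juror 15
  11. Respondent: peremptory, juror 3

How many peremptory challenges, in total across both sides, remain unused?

17

Applicant allotment: 8 base + 1 × 4 alternates = 12. Respondent allotment: 8 base + 1 × 4 alternates = 12.
Applicant peremptories used: #21, #5 — 2 (for-cause on #11, #15 don't count).
Respondent peremptories used: #4, #6, #1, #15, #3 — 5 (for-cause on #10, #19 don't count).
Remaining: (12 − 2) + (12 − 5) = 17.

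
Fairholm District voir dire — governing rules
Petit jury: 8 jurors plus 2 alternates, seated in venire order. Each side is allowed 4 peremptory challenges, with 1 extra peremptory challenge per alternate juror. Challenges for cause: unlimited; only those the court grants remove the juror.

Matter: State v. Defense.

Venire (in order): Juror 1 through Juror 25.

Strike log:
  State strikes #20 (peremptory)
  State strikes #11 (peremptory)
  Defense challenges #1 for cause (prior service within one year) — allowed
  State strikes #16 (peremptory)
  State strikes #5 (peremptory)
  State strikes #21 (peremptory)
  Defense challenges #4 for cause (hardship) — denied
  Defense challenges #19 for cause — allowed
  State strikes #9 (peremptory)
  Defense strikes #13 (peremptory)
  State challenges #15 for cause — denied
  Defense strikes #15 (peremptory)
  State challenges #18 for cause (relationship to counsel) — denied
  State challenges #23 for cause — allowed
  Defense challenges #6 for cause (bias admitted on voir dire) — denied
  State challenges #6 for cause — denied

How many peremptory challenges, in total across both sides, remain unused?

4

State allotment: 4 base + 1 × 2 alternates = 6. Defense allotment: 4 base + 1 × 2 alternates = 6.
State peremptories used: #20, #11, #16, #5, #21, #9 — 6 (for-cause on #15, #18, #23, #6 don't count).
Defense peremptories used: #13, #15 — 2 (for-cause on #1, #4, #19, #6 don't count).
Remaining: (6 − 6) + (6 − 2) = 4.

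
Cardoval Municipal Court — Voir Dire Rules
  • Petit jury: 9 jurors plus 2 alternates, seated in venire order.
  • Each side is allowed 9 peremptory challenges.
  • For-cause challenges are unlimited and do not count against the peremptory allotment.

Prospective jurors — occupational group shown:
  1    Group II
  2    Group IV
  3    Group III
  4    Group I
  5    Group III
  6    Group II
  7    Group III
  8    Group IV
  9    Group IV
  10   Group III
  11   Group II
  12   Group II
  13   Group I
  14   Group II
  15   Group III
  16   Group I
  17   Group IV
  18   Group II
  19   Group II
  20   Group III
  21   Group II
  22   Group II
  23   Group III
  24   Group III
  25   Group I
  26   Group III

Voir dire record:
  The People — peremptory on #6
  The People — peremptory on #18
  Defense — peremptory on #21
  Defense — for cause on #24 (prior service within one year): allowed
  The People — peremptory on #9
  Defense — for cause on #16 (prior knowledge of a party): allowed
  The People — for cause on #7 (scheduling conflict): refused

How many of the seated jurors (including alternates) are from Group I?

2

Removed: #6, #9, #16, #18, #21, #24.
Seated (11 incl. alternates): #1, #2, #3, #4, #5, #7, #8, #10, #11, #12, #13.
Of those, in Group I: #4, #13 → 2.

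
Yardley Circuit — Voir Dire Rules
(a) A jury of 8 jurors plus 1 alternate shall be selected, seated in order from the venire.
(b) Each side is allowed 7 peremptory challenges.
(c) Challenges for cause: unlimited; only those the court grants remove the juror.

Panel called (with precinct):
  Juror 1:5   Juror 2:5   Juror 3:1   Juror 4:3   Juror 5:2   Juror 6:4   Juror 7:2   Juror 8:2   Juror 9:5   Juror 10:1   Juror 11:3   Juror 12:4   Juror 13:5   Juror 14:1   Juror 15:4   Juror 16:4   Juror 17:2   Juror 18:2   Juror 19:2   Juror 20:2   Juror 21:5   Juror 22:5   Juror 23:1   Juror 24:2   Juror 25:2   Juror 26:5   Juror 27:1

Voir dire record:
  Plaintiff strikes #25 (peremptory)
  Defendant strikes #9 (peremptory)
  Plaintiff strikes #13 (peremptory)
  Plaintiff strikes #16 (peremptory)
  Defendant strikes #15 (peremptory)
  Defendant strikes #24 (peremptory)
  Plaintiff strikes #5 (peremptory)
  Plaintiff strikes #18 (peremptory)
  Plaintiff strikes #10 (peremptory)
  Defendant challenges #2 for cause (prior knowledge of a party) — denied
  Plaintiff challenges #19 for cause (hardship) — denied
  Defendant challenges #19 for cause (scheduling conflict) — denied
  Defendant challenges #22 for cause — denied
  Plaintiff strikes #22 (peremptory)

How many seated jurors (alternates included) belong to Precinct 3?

2

Removed: #5, #9, #10, #13, #15, #16, #18, #22, #24, #25.
Seated (9 incl. alternates): #1, #2, #3, #4, #6, #7, #8, #11, #12.
Of those, in Precinct 3: #4, #11 → 2.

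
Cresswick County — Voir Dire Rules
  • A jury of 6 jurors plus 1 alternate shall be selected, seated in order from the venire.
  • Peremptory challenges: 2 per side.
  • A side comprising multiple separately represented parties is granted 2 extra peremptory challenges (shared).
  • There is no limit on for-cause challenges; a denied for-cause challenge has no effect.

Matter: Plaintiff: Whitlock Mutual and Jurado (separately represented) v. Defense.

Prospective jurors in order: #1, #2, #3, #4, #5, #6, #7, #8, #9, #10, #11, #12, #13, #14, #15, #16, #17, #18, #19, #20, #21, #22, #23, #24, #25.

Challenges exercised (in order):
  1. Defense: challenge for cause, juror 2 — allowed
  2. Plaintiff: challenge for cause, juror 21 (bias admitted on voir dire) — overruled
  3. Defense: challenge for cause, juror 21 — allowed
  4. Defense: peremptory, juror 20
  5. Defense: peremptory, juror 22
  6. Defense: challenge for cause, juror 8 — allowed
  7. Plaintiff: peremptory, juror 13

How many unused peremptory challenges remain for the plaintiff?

3

Plaintiff allotment: 2 base + 2 multi-party = 4.
Plaintiff peremptories used: #13 — 1 (the for-cause on #21 doesn't count).
Remaining: 4 − 1 = 3.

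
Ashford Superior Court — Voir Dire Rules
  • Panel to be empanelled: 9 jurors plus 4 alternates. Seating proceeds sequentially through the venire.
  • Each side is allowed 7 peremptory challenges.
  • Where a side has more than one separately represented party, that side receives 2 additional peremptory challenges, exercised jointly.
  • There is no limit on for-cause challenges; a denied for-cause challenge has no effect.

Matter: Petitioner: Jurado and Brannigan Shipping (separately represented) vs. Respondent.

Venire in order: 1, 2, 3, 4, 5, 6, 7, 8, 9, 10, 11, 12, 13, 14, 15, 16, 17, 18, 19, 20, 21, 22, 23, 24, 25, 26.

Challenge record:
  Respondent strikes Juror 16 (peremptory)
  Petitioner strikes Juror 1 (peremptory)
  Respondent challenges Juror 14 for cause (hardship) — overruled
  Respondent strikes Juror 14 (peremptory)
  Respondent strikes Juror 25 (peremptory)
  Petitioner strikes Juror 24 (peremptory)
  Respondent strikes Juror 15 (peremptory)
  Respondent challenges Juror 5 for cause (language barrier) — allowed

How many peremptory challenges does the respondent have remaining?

Respondent allotment: 7.
Respondent peremptories used: #16, #14, #25, #15 — 4 (for-cause on #14, #5 don't count).
Remaining: 7 − 4 = 3.

3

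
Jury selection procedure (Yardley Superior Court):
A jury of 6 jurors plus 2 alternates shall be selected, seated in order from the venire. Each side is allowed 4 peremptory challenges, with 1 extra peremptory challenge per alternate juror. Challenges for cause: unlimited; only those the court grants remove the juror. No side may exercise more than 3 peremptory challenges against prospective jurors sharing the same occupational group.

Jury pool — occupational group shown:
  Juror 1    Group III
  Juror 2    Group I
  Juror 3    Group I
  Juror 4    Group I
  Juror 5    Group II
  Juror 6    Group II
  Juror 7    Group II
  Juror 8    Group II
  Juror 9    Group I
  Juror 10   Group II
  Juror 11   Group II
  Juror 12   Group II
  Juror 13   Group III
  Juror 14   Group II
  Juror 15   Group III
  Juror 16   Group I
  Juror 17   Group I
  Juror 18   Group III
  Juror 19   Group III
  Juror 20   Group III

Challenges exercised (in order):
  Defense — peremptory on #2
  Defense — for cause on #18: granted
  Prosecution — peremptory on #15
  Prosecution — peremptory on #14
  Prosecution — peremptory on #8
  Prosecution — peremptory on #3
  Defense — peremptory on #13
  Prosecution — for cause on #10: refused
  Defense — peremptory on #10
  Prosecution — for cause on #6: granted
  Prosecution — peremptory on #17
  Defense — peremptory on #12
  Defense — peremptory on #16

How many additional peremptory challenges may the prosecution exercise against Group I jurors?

1

Prosecution peremptories so far: #15, #14, #8, #3, #17 — 5 of 6 used, 1 left overall.
Against Group I: #3, #17 — 2 used; per-group cap 3 leaves 1.
Binding limit: min(1, 1) = 1.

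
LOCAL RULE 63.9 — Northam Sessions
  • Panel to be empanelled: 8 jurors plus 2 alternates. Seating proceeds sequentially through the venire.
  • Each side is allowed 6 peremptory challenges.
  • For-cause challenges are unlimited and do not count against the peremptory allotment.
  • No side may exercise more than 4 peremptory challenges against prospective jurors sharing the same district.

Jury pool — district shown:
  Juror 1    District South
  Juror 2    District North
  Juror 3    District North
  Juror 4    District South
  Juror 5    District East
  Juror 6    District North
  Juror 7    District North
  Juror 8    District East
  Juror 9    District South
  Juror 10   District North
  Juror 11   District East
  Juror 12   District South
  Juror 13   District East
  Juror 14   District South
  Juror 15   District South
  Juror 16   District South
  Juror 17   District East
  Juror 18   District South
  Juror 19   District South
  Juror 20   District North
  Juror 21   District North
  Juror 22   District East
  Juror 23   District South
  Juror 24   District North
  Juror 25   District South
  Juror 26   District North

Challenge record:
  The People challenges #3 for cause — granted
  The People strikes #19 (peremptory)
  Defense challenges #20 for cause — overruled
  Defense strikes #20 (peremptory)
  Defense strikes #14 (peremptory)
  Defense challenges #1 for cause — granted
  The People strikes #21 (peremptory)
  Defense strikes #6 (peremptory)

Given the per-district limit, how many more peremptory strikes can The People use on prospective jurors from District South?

The People peremptories so far: #19, #21 — 2 of 6 used, 4 left overall.
Against District South: #19 — 1 used; per-district cap 4 leaves 3.
Binding limit: min(4, 3) = 3.

3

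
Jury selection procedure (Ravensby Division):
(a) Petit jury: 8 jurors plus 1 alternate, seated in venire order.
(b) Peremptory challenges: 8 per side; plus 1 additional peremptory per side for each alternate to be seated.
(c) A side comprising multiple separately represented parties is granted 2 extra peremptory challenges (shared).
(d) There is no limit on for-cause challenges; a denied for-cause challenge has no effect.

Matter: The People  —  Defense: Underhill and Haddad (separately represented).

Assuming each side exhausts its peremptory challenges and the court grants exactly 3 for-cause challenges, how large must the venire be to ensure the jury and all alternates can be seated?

32

Seats to fill: 8 + 1 alternates = 9.
Peremptories — The People: 8 + 1×1 = 9; Defense: 8 + 1×1 + 2 = 11; total 20.
For-cause removals: 3.
Minimum venire: 9 + 20 + 3 = 32.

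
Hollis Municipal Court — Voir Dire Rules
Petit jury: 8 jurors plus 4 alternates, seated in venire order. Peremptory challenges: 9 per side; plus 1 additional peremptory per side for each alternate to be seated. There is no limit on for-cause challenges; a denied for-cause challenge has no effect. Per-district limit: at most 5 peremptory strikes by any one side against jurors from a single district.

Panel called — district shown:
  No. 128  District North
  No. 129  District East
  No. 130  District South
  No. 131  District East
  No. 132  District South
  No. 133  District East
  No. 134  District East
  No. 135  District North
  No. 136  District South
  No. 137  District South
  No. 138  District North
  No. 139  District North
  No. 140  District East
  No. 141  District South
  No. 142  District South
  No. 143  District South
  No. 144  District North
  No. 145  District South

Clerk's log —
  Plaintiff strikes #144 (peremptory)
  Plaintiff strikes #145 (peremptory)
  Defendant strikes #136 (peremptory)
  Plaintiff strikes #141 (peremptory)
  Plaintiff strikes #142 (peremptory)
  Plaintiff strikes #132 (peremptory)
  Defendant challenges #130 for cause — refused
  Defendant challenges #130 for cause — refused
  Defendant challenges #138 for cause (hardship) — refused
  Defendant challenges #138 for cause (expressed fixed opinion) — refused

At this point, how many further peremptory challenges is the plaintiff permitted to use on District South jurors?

Plaintiff peremptories so far: #144, #145, #141, #142, #132 — 5 of 13 used, 8 left overall.
Against District South: #145, #141, #142, #132 — 4 used; per-district cap 5 leaves 1.
Binding limit: min(8, 1) = 1.

1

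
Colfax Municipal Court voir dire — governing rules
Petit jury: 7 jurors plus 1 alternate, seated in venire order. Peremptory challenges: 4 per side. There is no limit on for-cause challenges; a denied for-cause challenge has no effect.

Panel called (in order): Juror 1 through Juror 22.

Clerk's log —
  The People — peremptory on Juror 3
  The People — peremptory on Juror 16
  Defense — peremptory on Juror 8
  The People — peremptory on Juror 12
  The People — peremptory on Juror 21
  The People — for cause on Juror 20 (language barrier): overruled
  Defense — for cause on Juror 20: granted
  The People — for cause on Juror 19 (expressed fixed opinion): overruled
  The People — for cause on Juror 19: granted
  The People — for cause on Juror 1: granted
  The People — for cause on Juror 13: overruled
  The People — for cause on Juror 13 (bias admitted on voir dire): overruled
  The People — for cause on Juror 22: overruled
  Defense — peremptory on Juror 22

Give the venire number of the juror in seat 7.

Removed: #1, #3, #8, #12, #16, #19, #20, #21, #22. (#13 stays — for-cause denied.)
Filling seats in venire order through position 7: #2, #4, #5, #6, #7, #9, #10.
So seat 7 is #10.

10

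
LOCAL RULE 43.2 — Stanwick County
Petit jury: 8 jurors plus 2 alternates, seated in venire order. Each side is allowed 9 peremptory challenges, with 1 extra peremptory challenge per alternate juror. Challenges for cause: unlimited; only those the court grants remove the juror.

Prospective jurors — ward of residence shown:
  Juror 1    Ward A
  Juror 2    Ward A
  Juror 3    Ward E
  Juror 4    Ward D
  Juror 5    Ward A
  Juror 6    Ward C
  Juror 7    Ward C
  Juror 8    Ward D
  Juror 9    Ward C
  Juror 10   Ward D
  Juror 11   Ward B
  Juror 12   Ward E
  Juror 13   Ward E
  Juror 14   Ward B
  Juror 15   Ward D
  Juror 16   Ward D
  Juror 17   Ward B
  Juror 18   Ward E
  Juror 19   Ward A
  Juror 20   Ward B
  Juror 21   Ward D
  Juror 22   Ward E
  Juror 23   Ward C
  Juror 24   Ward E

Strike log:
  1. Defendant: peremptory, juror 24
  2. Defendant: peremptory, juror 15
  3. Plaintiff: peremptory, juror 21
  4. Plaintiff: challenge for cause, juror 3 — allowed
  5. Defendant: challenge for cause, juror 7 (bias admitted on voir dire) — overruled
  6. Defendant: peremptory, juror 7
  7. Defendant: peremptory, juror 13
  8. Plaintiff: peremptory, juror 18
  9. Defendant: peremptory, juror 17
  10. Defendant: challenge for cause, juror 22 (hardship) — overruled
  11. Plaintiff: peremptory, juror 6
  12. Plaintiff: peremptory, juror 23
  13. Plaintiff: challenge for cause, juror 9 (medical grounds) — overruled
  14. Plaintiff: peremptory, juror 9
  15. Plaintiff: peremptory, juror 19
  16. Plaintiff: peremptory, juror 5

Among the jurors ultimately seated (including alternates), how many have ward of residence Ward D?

Removed: #3, #5, #6, #7, #9, #13, #15, #17, #18, #19, #21, #23, #24.
Seated (10 incl. alternates): #1, #2, #4, #8, #10, #11, #12, #14, #16, #20.
Of those, in Ward D: #4, #8, #10, #16 → 4.

4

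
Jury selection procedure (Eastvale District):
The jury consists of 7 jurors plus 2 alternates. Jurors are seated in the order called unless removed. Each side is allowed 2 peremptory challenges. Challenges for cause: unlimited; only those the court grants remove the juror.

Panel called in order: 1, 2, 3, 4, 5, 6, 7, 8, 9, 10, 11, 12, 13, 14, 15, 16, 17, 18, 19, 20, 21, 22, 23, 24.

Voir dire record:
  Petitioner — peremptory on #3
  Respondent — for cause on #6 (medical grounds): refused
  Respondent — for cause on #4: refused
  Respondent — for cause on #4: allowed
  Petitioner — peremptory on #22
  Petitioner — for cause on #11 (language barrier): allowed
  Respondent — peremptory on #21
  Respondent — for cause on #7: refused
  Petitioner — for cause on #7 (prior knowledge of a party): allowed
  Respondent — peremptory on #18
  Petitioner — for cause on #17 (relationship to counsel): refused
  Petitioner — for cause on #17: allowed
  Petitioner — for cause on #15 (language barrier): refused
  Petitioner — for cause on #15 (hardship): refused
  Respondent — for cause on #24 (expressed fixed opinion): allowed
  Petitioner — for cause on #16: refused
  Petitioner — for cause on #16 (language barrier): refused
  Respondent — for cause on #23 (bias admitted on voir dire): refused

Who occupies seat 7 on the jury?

Removed: #3, #4, #7, #11, #17, #18, #21, #22, #24. (#6, #15, #16, #23 stay — for-cause denied.)
Filling seats in venire order through position 7: #1, #2, #5, #6, #8, #9, #10.
So seat 7 is #10.

10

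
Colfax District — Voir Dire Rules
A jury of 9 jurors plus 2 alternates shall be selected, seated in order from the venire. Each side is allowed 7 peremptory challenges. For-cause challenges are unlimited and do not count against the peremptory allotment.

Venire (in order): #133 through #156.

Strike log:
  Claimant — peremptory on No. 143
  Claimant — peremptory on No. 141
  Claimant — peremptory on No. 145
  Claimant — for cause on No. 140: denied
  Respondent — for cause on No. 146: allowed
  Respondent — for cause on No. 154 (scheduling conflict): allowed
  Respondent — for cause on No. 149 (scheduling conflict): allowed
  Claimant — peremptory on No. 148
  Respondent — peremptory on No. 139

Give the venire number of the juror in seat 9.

144

Removed: #139, #141, #143, #145, #146, #148, #149, #154. (#140 stays — for-cause denied.)
Seating in order: seats 1–9 → #133, #134, #135, #136, #137, #138, #140, #142, #144; alternates → #147, #150.
So seat 9 is #144.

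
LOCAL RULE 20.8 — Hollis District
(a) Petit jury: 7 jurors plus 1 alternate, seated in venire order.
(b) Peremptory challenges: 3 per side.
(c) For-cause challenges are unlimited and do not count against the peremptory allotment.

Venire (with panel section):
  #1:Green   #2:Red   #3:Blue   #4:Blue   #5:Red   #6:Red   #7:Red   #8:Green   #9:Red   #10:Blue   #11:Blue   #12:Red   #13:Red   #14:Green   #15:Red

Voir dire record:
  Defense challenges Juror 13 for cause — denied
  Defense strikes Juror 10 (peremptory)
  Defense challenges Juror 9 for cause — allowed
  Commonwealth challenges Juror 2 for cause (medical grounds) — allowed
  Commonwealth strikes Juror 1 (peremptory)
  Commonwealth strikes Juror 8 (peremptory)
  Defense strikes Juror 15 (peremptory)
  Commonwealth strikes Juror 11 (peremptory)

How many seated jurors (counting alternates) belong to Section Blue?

Removed: #1, #2, #8, #9, #10, #11, #15.
Seated (8 incl. alternates): #3, #4, #5, #6, #7, #12, #13, #14.
Of those, in Section Blue: #3, #4 → 2.

2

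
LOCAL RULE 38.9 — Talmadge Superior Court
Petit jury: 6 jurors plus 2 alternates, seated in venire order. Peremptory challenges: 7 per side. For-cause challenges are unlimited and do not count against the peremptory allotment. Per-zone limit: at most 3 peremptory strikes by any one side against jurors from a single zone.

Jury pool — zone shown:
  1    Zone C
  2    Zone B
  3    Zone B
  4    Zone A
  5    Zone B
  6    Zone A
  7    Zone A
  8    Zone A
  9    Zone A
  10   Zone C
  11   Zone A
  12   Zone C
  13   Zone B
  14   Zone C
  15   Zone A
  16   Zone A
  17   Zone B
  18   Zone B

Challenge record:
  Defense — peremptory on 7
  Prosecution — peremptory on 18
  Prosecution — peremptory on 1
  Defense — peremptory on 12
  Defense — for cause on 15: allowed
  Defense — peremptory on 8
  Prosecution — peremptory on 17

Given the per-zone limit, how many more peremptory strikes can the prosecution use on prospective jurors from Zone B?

Prosecution peremptories so far: #18, #1, #17 — 3 of 7 used, 4 left overall.
Against Zone B: #18, #17 — 2 used; per-zone cap 3 leaves 1.
Binding limit: min(4, 1) = 1.

1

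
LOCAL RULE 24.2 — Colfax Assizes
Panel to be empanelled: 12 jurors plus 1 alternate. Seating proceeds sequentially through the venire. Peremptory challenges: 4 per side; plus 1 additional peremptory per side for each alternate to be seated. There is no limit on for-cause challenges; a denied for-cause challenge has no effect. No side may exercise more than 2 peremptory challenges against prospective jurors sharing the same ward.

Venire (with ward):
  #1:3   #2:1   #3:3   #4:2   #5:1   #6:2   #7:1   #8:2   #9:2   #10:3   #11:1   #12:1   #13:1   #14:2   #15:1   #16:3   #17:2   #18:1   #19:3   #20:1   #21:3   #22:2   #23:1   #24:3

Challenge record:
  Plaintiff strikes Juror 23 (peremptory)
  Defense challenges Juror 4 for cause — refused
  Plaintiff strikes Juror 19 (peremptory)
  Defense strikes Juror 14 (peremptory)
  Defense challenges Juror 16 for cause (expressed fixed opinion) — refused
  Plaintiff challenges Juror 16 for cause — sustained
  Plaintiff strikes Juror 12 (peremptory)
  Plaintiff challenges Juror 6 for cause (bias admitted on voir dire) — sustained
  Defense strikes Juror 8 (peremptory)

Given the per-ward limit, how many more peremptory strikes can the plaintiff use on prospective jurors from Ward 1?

0

Plaintiff peremptories so far: #23, #19, #12 — 3 of 5 used, 2 left overall.
Against Ward 1: #23, #12 — 2 used; per-ward cap 2 leaves 0.
Binding limit: min(2, 0) = 0.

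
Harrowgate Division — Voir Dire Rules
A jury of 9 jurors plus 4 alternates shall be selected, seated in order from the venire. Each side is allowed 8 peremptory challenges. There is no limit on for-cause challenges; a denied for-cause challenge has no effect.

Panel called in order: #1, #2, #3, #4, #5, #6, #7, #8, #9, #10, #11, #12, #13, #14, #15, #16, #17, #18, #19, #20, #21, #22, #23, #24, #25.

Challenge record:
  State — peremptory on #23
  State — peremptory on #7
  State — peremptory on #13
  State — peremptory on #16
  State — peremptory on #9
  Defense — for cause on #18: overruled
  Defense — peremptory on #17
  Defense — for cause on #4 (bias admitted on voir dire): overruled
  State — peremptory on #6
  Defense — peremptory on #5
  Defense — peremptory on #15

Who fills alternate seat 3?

Removed: #5, #6, #7, #9, #13, #15, #16, #17, #23. (#4, #18 stay — for-cause denied.)
Filling seats in venire order through position 12: #1, #2, #3, #4, #8, #10, #11, #12, #14, #18, #19, #20.
So alternate 3 is #20.

20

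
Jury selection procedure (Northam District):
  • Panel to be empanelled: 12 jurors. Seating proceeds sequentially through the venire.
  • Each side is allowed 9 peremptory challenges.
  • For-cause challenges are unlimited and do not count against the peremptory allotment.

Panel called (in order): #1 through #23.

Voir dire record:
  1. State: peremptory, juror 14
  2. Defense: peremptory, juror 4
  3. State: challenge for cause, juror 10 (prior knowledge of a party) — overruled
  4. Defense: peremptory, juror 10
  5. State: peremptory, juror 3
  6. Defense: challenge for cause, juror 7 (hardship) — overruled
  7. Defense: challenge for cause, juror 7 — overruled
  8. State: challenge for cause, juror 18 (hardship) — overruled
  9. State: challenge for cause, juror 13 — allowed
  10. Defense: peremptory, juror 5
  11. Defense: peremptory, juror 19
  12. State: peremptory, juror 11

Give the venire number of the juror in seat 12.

Removed: #3, #4, #5, #10, #11, #13, #14, #19. (#7, #18 stay — for-cause denied.)
Filling seats in venire order through position 12: #1, #2, #6, #7, #8, #9, #12, #15, #16, #17, #18, #20.
So seat 12 is #20.

20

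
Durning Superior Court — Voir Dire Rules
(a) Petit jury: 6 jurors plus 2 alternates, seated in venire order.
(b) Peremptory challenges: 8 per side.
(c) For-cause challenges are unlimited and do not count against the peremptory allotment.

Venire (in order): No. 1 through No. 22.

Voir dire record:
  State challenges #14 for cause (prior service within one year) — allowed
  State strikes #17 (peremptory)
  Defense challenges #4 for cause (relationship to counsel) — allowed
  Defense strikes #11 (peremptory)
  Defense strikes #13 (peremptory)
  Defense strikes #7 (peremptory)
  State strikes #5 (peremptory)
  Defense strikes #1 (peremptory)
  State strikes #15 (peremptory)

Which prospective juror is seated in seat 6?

Removed: #1, #4, #5, #7, #11, #13, #14, #15, #17.
Seating in order: seats 1–6 → #2, #3, #6, #8, #9, #10; alternates → #12, #16.
So seat 6 is #10.

10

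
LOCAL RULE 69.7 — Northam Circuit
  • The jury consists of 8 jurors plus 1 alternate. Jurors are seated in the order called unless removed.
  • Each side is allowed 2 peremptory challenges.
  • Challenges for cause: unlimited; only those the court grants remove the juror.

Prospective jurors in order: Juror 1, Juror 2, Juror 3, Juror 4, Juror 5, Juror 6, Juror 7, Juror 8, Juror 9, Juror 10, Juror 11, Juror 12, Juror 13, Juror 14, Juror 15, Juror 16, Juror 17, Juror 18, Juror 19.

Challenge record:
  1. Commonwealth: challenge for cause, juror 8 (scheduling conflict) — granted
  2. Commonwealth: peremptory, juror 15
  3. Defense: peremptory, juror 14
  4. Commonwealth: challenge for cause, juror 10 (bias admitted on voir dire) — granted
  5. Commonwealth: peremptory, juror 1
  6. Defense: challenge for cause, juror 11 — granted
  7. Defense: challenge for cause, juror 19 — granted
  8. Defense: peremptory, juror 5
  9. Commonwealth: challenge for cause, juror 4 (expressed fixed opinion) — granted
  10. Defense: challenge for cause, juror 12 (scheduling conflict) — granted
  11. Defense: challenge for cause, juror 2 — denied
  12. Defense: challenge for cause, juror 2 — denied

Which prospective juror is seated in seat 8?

Removed: #1, #4, #5, #8, #10, #11, #12, #14, #15, #19. (#2 stays — for-cause denied.)
Seating in order: seats 1–8 → #2, #3, #6, #7, #9, #13, #16, #17; alternates → #18.
So seat 8 is #17.

17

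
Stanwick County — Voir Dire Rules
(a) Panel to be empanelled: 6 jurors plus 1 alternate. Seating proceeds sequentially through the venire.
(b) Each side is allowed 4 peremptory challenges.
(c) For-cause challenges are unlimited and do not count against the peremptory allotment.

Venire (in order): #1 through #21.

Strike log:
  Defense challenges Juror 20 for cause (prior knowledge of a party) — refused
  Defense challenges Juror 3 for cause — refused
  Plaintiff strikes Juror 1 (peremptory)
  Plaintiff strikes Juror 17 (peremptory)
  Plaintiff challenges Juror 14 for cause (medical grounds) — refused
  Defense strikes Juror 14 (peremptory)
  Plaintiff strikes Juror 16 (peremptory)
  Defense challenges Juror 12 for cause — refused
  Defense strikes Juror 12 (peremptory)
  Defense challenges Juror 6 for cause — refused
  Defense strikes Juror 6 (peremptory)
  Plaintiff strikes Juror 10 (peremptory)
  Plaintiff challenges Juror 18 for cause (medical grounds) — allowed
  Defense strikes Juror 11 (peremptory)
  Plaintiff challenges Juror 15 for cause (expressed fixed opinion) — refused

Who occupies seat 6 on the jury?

8

Removed: #1, #6, #10, #11, #12, #14, #16, #17, #18. (#3, #15, #20 stay — for-cause denied.)
Seating in order: seats 1–6 → #2, #3, #4, #5, #7, #8; alternates → #9.
So seat 6 is #8.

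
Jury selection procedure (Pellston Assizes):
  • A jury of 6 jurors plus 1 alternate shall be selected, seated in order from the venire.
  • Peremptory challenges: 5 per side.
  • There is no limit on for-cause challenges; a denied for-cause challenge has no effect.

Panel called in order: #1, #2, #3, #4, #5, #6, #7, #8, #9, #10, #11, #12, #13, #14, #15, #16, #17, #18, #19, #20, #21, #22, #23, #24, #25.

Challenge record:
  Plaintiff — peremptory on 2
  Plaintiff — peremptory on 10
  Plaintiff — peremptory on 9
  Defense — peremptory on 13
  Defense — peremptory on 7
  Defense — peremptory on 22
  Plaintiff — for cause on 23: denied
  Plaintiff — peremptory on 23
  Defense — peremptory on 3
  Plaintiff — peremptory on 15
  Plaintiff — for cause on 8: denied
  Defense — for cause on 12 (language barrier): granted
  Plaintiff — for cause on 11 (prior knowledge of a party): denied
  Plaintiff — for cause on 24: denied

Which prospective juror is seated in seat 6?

11

Removed: #2, #3, #7, #9, #10, #12, #13, #15, #22, #23. (#8, #11, #24 stay — for-cause denied.)
Seating in order: seats 1–6 → #1, #4, #5, #6, #8, #11; alternates → #14.
So seat 6 is #11.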